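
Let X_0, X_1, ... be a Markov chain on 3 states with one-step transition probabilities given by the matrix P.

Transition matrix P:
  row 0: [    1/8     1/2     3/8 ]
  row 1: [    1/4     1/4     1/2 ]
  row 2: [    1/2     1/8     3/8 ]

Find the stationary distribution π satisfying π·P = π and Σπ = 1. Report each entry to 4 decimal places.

π = [0.3133, 0.2771, 0.4096]

Balance equations π_j = Σ_i π_i·P[i][j]:
  π_0 = 1/8·π_0 + 1/4·π_1 + 1/2·π_2
  π_1 = 1/2·π_0 + 1/4·π_1 + 1/8·π_2
  normalize: π_0 + π_1 + π_2 = 1
Solving the linear system gives exactly π = [26/83, 23/83, 34/83].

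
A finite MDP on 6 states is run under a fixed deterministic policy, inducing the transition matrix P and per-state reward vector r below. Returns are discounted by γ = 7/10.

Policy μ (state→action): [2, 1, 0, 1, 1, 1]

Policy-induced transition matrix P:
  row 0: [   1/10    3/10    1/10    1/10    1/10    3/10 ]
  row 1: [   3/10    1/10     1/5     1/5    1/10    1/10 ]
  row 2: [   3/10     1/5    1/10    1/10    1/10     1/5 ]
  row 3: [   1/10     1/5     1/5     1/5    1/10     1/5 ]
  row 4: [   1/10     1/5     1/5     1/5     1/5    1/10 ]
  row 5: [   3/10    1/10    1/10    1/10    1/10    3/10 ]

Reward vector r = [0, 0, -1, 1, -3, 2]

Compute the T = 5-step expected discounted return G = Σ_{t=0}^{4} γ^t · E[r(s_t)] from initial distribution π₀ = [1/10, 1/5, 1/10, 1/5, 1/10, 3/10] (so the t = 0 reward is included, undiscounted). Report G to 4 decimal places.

t=0: π = [0.1000, 0.2000, 0.1000, 0.2000, 0.1000, 0.3000], E[r] = 0.4000, γ^t·E[r] = 0.400000, running G = 0.400000
t=1: π = [0.2200, 0.1600, 0.1500, 0.1500, 0.1100, 0.2100], E[r] = 0.0900, γ^t·E[r] = 0.063000, running G = 0.463000
t=2: π = [0.2040, 0.1850, 0.1420, 0.1420, 0.1110, 0.2160], E[r] = 0.0990, γ^t·E[r] = 0.048510, running G = 0.511510
t=3: π = [0.2086, 0.1803, 0.1438, 0.1438, 0.1111, 0.2124], E[r] = 0.0915, γ^t·E[r] = 0.031385, running G = 0.542895
t=4: π = [0.2073, 0.1816, 0.1435, 0.1435, 0.1111, 0.2130], E[r] = 0.0926, γ^t·E[r] = 0.022231, running G = 0.565125

G = 0.5651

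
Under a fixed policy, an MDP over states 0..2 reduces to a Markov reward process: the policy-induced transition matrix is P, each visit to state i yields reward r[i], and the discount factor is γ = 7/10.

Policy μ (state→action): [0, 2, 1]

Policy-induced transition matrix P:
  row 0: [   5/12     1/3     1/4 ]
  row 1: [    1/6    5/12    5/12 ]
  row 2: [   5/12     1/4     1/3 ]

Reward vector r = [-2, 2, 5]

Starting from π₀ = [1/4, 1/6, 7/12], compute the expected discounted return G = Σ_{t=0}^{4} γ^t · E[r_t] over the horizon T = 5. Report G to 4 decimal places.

G = 5.5459

t=0: π = [0.2500, 0.1667, 0.5833], E[r] = 2.7500, γ^t·E[r] = 2.750000, running G = 2.750000
t=1: π = [0.3750, 0.2986, 0.3264], E[r] = 1.4792, γ^t·E[r] = 1.035417, running G = 3.785417
t=2: π = [0.3420, 0.3310, 0.3270], E[r] = 1.6128, γ^t·E[r] = 0.790295, running G = 4.575712
t=3: π = [0.3339, 0.3337, 0.3324], E[r] = 1.6616, γ^t·E[r] = 0.569930, running G = 5.145642
t=4: π = [0.3332, 0.3334, 0.3333], E[r] = 1.6669, γ^t·E[r] = 0.400233, running G = 5.545875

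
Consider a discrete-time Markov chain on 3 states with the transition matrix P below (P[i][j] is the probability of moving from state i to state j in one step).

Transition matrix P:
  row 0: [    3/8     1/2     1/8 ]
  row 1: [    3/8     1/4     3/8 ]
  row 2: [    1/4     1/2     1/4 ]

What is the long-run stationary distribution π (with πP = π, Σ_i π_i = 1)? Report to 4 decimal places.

π = [0.3429, 0.4000, 0.2571]

Balance equations π_j = Σ_i π_i·P[i][j]:
  π_0 = 3/8·π_0 + 3/8·π_1 + 1/4·π_2
  π_1 = 1/2·π_0 + 1/4·π_1 + 1/2·π_2
  normalize: π_0 + π_1 + π_2 = 1
Solving the linear system gives exactly π = [12/35, 2/5, 9/35].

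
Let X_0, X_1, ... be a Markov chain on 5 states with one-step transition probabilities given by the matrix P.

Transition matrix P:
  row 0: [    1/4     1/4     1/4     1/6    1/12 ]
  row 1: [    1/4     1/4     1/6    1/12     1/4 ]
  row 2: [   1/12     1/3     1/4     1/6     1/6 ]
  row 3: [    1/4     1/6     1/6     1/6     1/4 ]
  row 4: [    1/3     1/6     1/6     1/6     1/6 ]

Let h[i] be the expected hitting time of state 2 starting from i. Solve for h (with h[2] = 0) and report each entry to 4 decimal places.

First-step conditioning: h[2] = 0; for i ≠ 2, h[i] = 1 + Σ_k P[i][k]·h[k].
  h[0] = 1 + 1/4·h[0] + 1/4·h[1] + 1/6·h[3] + 1/12·h[4]
  h[1] = 1 + 1/4·h[0] + 1/4·h[1] + 1/12·h[3] + 1/4·h[4]
  h[3] = 1 + 1/4·h[0] + 1/6·h[1] + 1/6·h[3] + 1/4·h[4]
  h[4] = 1 + 1/3·h[0] + 1/6·h[1] + 1/6·h[3] + 1/6·h[4]
Solving the 4×4 linear system over states ≠ 2 gives exactly h = [870/179, 948/179, 0, 948/179, 942/179] (h[2] = 0 is the target).

h = [4.8603, 5.2961, 0.0000, 5.2961, 5.2626]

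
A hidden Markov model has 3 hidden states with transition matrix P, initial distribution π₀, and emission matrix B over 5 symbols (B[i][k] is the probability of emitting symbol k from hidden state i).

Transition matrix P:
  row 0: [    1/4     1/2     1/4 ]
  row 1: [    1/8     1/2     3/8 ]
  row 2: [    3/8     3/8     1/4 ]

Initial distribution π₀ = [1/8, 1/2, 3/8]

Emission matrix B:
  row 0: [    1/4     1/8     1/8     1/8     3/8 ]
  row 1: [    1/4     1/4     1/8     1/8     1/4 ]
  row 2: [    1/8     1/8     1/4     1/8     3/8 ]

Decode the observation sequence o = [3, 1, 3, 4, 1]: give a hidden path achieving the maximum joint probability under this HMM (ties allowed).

path = [1, 1, 1, 1, 1]

t=0: δ = [1.562e-02, 6.250e-02, 4.688e-02]  (obs o_0=3)
t=1: δ = [2.197e-03, 7.812e-03, 2.930e-03]  ψ = [2, 1, 1]  (obs o_1=1)
t=2: δ = [1.373e-04, 4.883e-04, 3.662e-04]  ψ = [2, 1, 1]  (obs o_2=3)
t=3: δ = [5.150e-05, 6.104e-05, 6.866e-05]  ψ = [2, 1, 1]  (obs o_3=4)
t=4: δ = [3.219e-06, 7.629e-06, 2.861e-06]  ψ = [2, 1, 1]  (obs o_4=1)
backtrack: best end state = 1; path = [1, 1, 1, 1, 1]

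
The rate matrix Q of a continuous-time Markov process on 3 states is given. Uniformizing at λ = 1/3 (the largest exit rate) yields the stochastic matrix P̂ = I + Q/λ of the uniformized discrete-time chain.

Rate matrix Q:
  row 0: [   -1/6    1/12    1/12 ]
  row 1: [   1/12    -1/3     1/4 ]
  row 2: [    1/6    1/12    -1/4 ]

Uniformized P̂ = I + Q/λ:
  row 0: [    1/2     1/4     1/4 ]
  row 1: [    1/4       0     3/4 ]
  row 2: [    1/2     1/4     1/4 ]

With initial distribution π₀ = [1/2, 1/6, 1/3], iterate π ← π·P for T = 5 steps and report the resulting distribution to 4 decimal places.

π = [0.4500, 0.2000, 0.3499]

t=0: π = [0.5000, 0.1667, 0.3333]
t=1: π = [0.4583, 0.2083, 0.3333]
t=2: π = [0.4479, 0.1979, 0.3542]
t=3: π = [0.4505, 0.2005, 0.3490]
t=4: π = [0.4499, 0.1999, 0.3503]
t=5: π = [0.4500, 0.2000, 0.3499]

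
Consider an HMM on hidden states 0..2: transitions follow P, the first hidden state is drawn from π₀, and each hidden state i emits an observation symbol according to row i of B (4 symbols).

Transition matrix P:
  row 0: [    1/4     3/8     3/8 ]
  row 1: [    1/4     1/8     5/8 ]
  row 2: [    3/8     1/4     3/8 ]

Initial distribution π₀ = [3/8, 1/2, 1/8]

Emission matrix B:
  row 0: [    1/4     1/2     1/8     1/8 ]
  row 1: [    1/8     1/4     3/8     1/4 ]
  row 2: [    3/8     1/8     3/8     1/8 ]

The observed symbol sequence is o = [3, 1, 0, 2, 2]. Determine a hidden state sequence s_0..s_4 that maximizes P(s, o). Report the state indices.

t=0: δ = [4.688e-02, 1.250e-01, 1.562e-02]  (obs o_0=3)
t=1: δ = [1.562e-02, 4.395e-03, 9.766e-03]  ψ = [1, 0, 1]  (obs o_1=1)
t=2: δ = [9.766e-04, 7.324e-04, 2.197e-03]  ψ = [0, 0, 0]  (obs o_2=0)
t=3: δ = [1.030e-04, 2.060e-04, 3.090e-04]  ψ = [2, 2, 2]  (obs o_3=2)
t=4: δ = [1.448e-05, 2.897e-05, 4.828e-05]  ψ = [2, 2, 1]  (obs o_4=2)
backtrack: best end state = 2; path = [1, 0, 2, 1, 2]

path = [1, 0, 2, 1, 2]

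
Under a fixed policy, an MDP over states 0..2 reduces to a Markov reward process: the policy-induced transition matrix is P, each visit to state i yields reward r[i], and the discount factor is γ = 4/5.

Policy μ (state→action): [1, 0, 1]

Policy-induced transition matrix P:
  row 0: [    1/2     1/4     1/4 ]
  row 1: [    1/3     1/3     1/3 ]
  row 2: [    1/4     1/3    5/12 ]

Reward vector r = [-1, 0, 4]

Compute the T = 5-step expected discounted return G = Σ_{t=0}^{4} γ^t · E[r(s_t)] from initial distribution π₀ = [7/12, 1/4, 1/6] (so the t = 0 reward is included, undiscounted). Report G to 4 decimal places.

G = 2.1662

t=0: π = [0.5833, 0.2500, 0.1667], E[r] = 0.0833, γ^t·E[r] = 0.083333, running G = 0.083333
t=1: π = [0.4167, 0.2847, 0.2986], E[r] = 0.7778, γ^t·E[r] = 0.622222, running G = 0.705556
t=2: π = [0.3779, 0.2986, 0.3235], E[r] = 0.9161, γ^t·E[r] = 0.586296, running G = 1.291852
t=3: π = [0.3694, 0.3018, 0.3288], E[r] = 0.9458, γ^t·E[r] = 0.484272, running G = 1.776123
t=4: π = [0.3675, 0.3026, 0.3300], E[r] = 0.9523, γ^t·E[r] = 0.390071, running G = 2.166194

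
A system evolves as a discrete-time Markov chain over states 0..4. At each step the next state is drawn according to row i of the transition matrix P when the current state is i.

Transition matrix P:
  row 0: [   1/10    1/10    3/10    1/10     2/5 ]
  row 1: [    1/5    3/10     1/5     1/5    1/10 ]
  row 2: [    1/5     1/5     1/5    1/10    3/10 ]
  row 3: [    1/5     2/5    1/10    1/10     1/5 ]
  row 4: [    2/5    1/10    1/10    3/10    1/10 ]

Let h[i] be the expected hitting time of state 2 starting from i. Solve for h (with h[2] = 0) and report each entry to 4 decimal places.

First-step conditioning: h[2] = 0; for i ≠ 2, h[i] = 1 + Σ_k P[i][k]·h[k].
  h[0] = 1 + 1/10·h[0] + 1/10·h[1] + 1/10·h[3] + 2/5·h[4]
  h[1] = 1 + 1/5·h[0] + 3/10·h[1] + 1/5·h[3] + 1/10·h[4]
  h[3] = 1 + 1/5·h[0] + 2/5·h[1] + 1/10·h[3] + 1/5·h[4]
  h[4] = 1 + 2/5·h[0] + 1/10·h[1] + 3/10·h[3] + 1/10·h[4]
Solving the 4×4 linear system over states ≠ 2 gives exactly h = [5255/1052, 5675/1052, 0, 1560/263, 6215/1052] (h[2] = 0 is the target).

h = [4.9952, 5.3945, 0.0000, 5.9316, 5.9078]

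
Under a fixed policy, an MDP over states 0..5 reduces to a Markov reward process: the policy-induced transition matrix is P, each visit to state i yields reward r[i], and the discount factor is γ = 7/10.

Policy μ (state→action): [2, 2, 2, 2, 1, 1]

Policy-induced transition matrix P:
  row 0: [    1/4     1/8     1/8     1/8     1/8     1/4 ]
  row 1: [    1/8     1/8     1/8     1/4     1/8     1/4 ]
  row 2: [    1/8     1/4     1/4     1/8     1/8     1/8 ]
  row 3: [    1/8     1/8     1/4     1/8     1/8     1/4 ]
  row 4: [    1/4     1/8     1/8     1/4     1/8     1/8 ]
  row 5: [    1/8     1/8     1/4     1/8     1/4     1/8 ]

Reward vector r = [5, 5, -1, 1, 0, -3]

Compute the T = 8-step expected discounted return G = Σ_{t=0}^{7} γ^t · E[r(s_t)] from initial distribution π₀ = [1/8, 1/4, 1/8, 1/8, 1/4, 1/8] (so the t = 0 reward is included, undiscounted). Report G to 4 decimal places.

G = 3.6146

t=0: π = [0.1250, 0.2500, 0.1250, 0.1250, 0.2500, 0.1250], E[r] = 1.5000, γ^t·E[r] = 1.500000, running G = 1.500000
t=1: π = [0.1719, 0.1406, 0.1719, 0.1875, 0.1406, 0.1875], E[r] = 1.0156, γ^t·E[r] = 0.710938, running G = 2.210938
t=2: π = [0.1641, 0.1465, 0.1934, 0.1602, 0.1484, 0.1875], E[r] = 0.9570, γ^t·E[r] = 0.468945, running G = 2.679883
t=3: π = [0.1641, 0.1492, 0.1926, 0.1619, 0.1484, 0.1838], E[r] = 0.9839, γ^t·E[r] = 0.337473, running G = 3.017356
t=4: π = [0.1641, 0.1491, 0.1923, 0.1622, 0.1480, 0.1844], E[r] = 0.9825, γ^t·E[r] = 0.235887, running G = 3.253243
t=5: π = [0.1640, 0.1490, 0.1924, 0.1621, 0.1480, 0.1844], E[r] = 0.9817, γ^t·E[r] = 0.164999, running G = 3.418242
t=6: π = [0.1640, 0.1490, 0.1924, 0.1621, 0.1481, 0.1844], E[r] = 0.9818, γ^t·E[r] = 0.115513, running G = 3.533754
t=7: π = [0.1640, 0.1490, 0.1924, 0.1621, 0.1480, 0.1844], E[r] = 0.9818, γ^t·E[r] = 0.080859, running G = 3.614613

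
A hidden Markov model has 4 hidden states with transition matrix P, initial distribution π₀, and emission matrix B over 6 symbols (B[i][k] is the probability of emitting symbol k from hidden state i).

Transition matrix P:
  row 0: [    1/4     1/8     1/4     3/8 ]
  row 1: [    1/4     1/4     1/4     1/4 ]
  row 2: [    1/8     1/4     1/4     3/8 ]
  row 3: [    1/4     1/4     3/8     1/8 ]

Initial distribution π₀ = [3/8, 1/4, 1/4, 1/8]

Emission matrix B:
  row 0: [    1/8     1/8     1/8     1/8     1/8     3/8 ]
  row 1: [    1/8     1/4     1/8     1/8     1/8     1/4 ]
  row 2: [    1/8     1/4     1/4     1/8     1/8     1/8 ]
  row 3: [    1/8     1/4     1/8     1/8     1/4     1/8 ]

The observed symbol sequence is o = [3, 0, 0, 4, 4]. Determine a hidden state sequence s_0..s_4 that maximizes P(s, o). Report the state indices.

path = [0, 3, 2, 3, 2]

t=0: δ = [4.688e-02, 3.125e-02, 3.125e-02, 1.562e-02]  (obs o_0=3)
t=1: δ = [1.465e-03, 9.766e-04, 1.465e-03, 2.197e-03]  ψ = [0, 1, 0, 0]  (obs o_1=0)
t=2: δ = [6.866e-05, 6.866e-05, 1.030e-04, 6.866e-05]  ψ = [3, 3, 3, 0]  (obs o_2=0)
t=3: δ = [2.146e-06, 3.219e-06, 3.219e-06, 9.656e-06]  ψ = [0, 2, 2, 2]  (obs o_3=4)
t=4: δ = [3.017e-07, 3.017e-07, 4.526e-07, 3.017e-07]  ψ = [3, 3, 3, 2]  (obs o_4=4)
backtrack: best end state = 2; path = [0, 3, 2, 3, 2]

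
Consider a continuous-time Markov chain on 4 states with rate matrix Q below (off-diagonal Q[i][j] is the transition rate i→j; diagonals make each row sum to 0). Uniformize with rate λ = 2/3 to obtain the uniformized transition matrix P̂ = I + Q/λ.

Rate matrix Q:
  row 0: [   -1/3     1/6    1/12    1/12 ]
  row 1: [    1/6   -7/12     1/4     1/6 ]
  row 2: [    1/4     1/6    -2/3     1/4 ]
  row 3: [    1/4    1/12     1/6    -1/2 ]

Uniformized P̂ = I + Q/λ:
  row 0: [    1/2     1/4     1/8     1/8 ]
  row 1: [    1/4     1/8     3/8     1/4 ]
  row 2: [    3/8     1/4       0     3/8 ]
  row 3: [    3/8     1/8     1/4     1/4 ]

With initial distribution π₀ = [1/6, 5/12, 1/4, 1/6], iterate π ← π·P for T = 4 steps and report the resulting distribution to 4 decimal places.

π = [0.4005, 0.1977, 0.1792, 0.2227]

t=0: π = [0.1667, 0.4167, 0.2500, 0.1667]
t=1: π = [0.3438, 0.1771, 0.2188, 0.2604]
t=2: π = [0.3958, 0.1953, 0.1745, 0.2344]
t=3: π = [0.4001, 0.1963, 0.1813, 0.2223]
t=4: π = [0.4005, 0.1977, 0.1792, 0.2227]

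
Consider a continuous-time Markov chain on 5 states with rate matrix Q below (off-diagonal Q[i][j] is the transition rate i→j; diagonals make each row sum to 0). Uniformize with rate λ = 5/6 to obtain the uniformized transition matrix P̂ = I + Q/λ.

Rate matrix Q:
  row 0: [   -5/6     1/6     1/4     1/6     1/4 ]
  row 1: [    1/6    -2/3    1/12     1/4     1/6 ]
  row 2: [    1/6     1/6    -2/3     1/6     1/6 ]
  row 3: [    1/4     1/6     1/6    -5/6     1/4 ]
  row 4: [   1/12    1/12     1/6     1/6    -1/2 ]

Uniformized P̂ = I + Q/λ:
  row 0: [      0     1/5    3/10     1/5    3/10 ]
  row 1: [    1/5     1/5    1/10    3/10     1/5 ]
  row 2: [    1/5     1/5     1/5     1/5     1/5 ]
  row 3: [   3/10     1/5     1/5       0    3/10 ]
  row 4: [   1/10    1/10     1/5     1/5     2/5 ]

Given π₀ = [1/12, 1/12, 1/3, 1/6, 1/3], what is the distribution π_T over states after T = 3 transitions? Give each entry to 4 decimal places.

t=0: π = [0.0833, 0.0833, 0.3333, 0.1667, 0.3333]
t=1: π = [0.1667, 0.1667, 0.2000, 0.1750, 0.2917]
t=2: π = [0.1550, 0.1708, 0.2000, 0.1817, 0.2925]
t=3: π = [0.1579, 0.1708, 0.1984, 0.1808, 0.2922]

π = [0.1579, 0.1708, 0.1984, 0.1808, 0.2922]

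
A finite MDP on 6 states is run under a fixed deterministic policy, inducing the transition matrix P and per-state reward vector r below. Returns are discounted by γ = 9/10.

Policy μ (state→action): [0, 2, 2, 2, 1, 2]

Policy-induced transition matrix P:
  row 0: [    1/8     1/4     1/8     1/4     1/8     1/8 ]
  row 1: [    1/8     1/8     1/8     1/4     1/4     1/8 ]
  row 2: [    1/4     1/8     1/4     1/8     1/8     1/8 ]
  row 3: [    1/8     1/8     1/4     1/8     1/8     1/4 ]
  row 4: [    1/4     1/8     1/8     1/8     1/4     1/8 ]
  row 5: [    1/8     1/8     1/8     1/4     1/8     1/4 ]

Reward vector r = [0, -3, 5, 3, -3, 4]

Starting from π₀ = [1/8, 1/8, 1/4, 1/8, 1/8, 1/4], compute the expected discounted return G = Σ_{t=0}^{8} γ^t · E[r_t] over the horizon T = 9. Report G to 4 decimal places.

G = 7.8447

t=0: π = [0.1250, 0.1250, 0.2500, 0.1250, 0.1250, 0.2500], E[r] = 1.8750, γ^t·E[r] = 1.875000, running G = 1.875000
t=1: π = [0.1719, 0.1406, 0.1719, 0.1875, 0.1563, 0.1719], E[r] = 1.2188, γ^t·E[r] = 1.096875, running G = 2.971875
t=2: π = [0.1660, 0.1465, 0.1699, 0.1855, 0.1621, 0.1699], E[r] = 1.1602, γ^t·E[r] = 0.939727, running G = 3.911602
t=3: π = [0.1665, 0.1458, 0.1694, 0.1853, 0.1636, 0.1694], E[r] = 1.1528, γ^t·E[r] = 0.840415, running G = 4.752016
t=4: π = [0.1666, 0.1458, 0.1693, 0.1852, 0.1637, 0.1693], E[r] = 1.1513, γ^t·E[r] = 0.755352, running G = 5.507368
t=5: π = [0.1666, 0.1458, 0.1693, 0.1852, 0.1637, 0.1693], E[r] = 1.1510, γ^t·E[r] = 0.679655, running G = 6.187023
t=6: π = [0.1666, 0.1458, 0.1693, 0.1852, 0.1637, 0.1693], E[r] = 1.1510, γ^t·E[r] = 0.611674, running G = 6.798697
t=7: π = [0.1666, 0.1458, 0.1693, 0.1852, 0.1637, 0.1693], E[r] = 1.1510, γ^t·E[r] = 0.550504, running G = 7.349201
t=8: π = [0.1666, 0.1458, 0.1693, 0.1852, 0.1637, 0.1693], E[r] = 1.1510, γ^t·E[r] = 0.495453, running G = 7.844654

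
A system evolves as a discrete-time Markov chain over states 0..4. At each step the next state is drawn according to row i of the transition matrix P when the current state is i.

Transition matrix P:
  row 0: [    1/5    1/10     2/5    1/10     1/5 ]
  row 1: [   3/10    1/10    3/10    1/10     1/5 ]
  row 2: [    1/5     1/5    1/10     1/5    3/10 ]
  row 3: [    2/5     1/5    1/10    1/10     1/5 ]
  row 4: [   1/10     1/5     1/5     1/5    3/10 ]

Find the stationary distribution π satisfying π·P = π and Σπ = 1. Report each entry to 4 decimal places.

π = [0.2209, 0.1617, 0.2233, 0.1470, 0.2470]

Balance equations π_j = Σ_i π_i·P[i][j]:
  π_0 = 1/5·π_0 + 3/10·π_1 + 1/5·π_2 + 2/5·π_3 + 1/10·π_4
  π_1 = 1/10·π_0 + 1/10·π_1 + 1/5·π_2 + 1/5·π_3 + 1/5·π_4
  π_2 = 2/5·π_0 + 3/10·π_1 + 1/10·π_2 + 1/10·π_3 + 1/5·π_4
  π_3 = 1/10·π_0 + 1/10·π_1 + 1/5·π_2 + 1/10·π_3 + 1/5·π_4
  normalize: π_0 + π_1 + π_2 + π_3 + π_4 = 1
Solving the linear system gives exactly π = [2719/12310, 1991/12310, 2749/12310, 181/1231, 3041/12310].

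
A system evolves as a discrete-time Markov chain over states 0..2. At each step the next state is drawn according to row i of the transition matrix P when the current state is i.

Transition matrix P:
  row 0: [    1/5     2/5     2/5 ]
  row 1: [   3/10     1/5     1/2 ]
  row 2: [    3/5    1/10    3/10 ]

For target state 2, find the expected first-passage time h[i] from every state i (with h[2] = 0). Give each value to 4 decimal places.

h = [2.3077, 2.1154, 0.0000]

First-step conditioning: h[2] = 0; for i ≠ 2, h[i] = 1 + Σ_k P[i][k]·h[k].
  h[0] = 1 + 1/5·h[0] + 2/5·h[1]
  h[1] = 1 + 3/10·h[0] + 1/5·h[1]
Solving the 2×2 linear system over states ≠ 2 gives exactly h = [30/13, 55/26, 0] (h[2] = 0 is the target).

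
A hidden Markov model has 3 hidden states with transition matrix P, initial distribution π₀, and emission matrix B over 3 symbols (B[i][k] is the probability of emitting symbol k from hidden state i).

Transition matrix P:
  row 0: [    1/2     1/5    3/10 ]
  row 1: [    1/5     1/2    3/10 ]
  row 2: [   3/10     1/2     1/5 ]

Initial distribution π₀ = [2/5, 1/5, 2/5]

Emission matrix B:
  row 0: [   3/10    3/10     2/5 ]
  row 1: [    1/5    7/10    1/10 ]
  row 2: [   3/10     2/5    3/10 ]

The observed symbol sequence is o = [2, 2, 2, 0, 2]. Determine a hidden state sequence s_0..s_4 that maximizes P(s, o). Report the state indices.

t=0: δ = [1.600e-01, 2.000e-02, 1.200e-01]  (obs o_0=2)
t=1: δ = [3.200e-02, 6.000e-03, 1.440e-02]  ψ = [0, 2, 0]  (obs o_1=2)
t=2: δ = [6.400e-03, 7.200e-04, 2.880e-03]  ψ = [0, 2, 0]  (obs o_2=2)
t=3: δ = [9.600e-04, 2.880e-04, 5.760e-04]  ψ = [0, 2, 0]  (obs o_3=0)
t=4: δ = [1.920e-04, 2.880e-05, 8.640e-05]  ψ = [0, 2, 0]  (obs o_4=2)
backtrack: best end state = 0; path = [0, 0, 0, 0, 0]

path = [0, 0, 0, 0, 0]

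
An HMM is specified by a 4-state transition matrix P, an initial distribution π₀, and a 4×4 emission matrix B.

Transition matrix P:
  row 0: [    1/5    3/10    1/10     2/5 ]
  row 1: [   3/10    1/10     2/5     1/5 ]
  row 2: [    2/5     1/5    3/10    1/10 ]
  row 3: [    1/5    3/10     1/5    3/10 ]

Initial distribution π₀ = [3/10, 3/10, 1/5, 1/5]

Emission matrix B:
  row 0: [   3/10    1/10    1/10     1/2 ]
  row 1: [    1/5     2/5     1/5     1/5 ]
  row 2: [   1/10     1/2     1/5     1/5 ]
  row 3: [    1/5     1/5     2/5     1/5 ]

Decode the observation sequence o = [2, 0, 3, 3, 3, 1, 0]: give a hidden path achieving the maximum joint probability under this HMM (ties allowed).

path = [3, 1, 2, 0, 1, 2, 0]

t=0: δ = [3.000e-02, 6.000e-02, 4.000e-02, 8.000e-02]  (obs o_0=2)
t=1: δ = [5.400e-03, 4.800e-03, 2.400e-03, 4.800e-03]  ψ = [1, 3, 1, 3]  (obs o_1=0)
t=2: δ = [7.200e-04, 3.240e-04, 3.840e-04, 4.320e-04]  ψ = [1, 0, 1, 0]  (obs o_2=3)
t=3: δ = [7.680e-05, 4.320e-05, 2.592e-05, 5.760e-05]  ψ = [2, 0, 1, 0]  (obs o_3=3)
t=4: δ = [7.680e-06, 4.608e-06, 3.456e-06, 6.144e-06]  ψ = [0, 0, 1, 0]  (obs o_4=3)
t=5: δ = [1.536e-07, 9.216e-07, 9.216e-07, 6.144e-07]  ψ = [0, 0, 1, 0]  (obs o_5=1)
t=6: δ = [1.106e-07, 3.686e-08, 3.686e-08, 3.686e-08]  ψ = [2, 2, 1, 1]  (obs o_6=0)
backtrack: best end state = 0; path = [3, 1, 2, 0, 1, 2, 0]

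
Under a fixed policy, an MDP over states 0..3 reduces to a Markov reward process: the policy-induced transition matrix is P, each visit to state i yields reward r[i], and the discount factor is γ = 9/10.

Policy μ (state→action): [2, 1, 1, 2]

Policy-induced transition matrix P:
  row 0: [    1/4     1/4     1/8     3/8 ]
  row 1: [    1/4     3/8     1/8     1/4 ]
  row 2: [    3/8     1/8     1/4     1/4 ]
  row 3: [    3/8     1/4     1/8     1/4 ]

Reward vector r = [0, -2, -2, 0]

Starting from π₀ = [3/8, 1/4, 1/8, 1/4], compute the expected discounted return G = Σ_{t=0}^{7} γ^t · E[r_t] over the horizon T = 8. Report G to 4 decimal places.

t=0: π = [0.3750, 0.2500, 0.1250, 0.2500], E[r] = -0.7500, γ^t·E[r] = -0.750000, running G = -0.750000
t=1: π = [0.2969, 0.2656, 0.1406, 0.2969], E[r] = -0.8125, γ^t·E[r] = -0.731250, running G = -1.481250
t=2: π = [0.3047, 0.2656, 0.1426, 0.2871], E[r] = -0.8164, γ^t·E[r] = -0.661289, running G = -2.142539
t=3: π = [0.3037, 0.2654, 0.1428, 0.2881], E[r] = -0.8164, γ^t·E[r] = -0.595160, running G = -2.737699
t=4: π = [0.3039, 0.2653, 0.1429, 0.2880], E[r] = -0.8163, γ^t·E[r] = -0.535604, running G = -3.273303
t=5: π = [0.3039, 0.2653, 0.1429, 0.2880], E[r] = -0.8163, γ^t·E[r] = -0.482035, running G = -3.755338
t=6: π = [0.3039, 0.2653, 0.1429, 0.2880], E[r] = -0.8163, γ^t·E[r] = -0.433830, running G = -4.189168
t=7: π = [0.3039, 0.2653, 0.1429, 0.2880], E[r] = -0.8163, γ^t·E[r] = -0.390446, running G = -4.579614

G = -4.5796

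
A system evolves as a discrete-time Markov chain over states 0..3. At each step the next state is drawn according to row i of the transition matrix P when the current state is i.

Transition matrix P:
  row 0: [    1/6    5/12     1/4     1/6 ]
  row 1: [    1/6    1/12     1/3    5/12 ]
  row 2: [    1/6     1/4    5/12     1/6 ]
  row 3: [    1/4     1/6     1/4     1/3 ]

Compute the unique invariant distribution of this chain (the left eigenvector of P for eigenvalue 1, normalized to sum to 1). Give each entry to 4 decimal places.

π = [0.1889, 0.2222, 0.3222, 0.2667]

Balance equations π_j = Σ_i π_i·P[i][j]:
  π_0 = 1/6·π_0 + 1/6·π_1 + 1/6·π_2 + 1/4·π_3
  π_1 = 5/12·π_0 + 1/12·π_1 + 1/4·π_2 + 1/6·π_3
  π_2 = 1/4·π_0 + 1/3·π_1 + 5/12·π_2 + 1/4·π_3
  normalize: π_0 + π_1 + π_2 + π_3 = 1
Solving the linear system gives exactly π = [17/90, 2/9, 29/90, 4/15].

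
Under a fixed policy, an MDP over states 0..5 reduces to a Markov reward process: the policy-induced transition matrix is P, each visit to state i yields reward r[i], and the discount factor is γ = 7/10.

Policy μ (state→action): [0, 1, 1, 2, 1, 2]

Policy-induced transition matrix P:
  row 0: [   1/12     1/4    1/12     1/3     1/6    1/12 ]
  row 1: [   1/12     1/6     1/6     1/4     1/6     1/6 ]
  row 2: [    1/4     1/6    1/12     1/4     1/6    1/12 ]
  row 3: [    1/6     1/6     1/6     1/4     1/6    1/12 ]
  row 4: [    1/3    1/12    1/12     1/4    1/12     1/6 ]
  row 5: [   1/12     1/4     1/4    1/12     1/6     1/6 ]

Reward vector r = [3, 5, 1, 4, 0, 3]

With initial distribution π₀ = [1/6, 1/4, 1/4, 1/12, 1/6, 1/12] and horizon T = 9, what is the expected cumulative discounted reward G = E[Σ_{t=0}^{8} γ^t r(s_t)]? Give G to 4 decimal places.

G = 8.8925

t=0: π = [0.1667, 0.2500, 0.2500, 0.0833, 0.1667, 0.0833], E[r] = 2.5833, γ^t·E[r] = 2.583333, running G = 2.583333
t=1: π = [0.1736, 0.1736, 0.1250, 0.2500, 0.1528, 0.1250], E[r] = 2.8889, γ^t·E[r] = 2.022222, running G = 4.605556
t=2: π = [0.1632, 0.1788, 0.1395, 0.2436, 0.1539, 0.1209], E[r] = 2.8605, γ^t·E[r] = 1.401661, running G = 6.007216
t=3: π = [0.1654, 0.1775, 0.1387, 0.2434, 0.1538, 0.1211], E[r] = 2.8596, γ^t·E[r] = 0.980832, running G = 6.988048
t=4: π = [0.1652, 0.1777, 0.1386, 0.2436, 0.1538, 0.1210], E[r] = 2.8603, γ^t·E[r] = 0.686755, running G = 7.674803
t=5: π = [0.1652, 0.1777, 0.1386, 0.2436, 0.1538, 0.1211], E[r] = 2.8602, γ^t·E[r] = 0.480717, running G = 8.155520
t=6: π = [0.1652, 0.1777, 0.1386, 0.2436, 0.1538, 0.1210], E[r] = 2.8602, γ^t·E[r] = 0.336502, running G = 8.492022
t=7: π = [0.1652, 0.1777, 0.1386, 0.2436, 0.1538, 0.1210], E[r] = 2.8602, γ^t·E[r] = 0.235552, running G = 8.727574
t=8: π = [0.1652, 0.1777, 0.1386, 0.2436, 0.1538, 0.1210], E[r] = 2.8602, γ^t·E[r] = 0.164886, running G = 8.892460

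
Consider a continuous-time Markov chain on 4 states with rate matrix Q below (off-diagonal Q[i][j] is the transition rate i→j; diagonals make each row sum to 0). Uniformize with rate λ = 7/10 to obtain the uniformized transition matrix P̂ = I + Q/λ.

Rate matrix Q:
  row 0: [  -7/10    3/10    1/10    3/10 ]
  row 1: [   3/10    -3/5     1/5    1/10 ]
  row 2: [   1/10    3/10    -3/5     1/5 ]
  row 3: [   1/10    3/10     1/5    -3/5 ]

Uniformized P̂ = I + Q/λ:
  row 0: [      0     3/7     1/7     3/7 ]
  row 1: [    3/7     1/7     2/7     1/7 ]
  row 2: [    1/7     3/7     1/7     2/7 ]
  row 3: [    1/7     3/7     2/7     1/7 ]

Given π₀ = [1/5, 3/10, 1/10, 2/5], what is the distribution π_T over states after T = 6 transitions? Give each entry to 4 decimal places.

t=0: π = [0.2000, 0.3000, 0.1000, 0.4000]
t=1: π = [0.2000, 0.3429, 0.2429, 0.2143]
t=2: π = [0.2122, 0.3306, 0.2224, 0.2347]
t=3: π = [0.2070, 0.3341, 0.2236, 0.2353]
t=4: π = [0.2087, 0.3331, 0.2242, 0.2339]
t=5: π = [0.2082, 0.3334, 0.2239, 0.2345]
t=6: π = [0.2084, 0.3333, 0.2240, 0.2343]

π = [0.2084, 0.3333, 0.2240, 0.2343]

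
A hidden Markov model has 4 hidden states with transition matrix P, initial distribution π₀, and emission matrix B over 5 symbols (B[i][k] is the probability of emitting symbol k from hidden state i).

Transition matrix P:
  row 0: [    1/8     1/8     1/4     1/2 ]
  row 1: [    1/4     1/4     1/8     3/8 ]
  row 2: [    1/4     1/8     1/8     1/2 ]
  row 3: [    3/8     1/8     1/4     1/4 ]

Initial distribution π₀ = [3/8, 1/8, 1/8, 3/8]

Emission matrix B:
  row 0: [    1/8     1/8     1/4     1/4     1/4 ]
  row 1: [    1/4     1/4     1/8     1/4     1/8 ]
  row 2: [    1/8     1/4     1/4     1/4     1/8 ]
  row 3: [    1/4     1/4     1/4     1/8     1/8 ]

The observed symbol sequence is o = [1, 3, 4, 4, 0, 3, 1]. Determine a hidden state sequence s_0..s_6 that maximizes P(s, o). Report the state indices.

path = [3, 0, 3, 0, 3, 0, 3]

t=0: δ = [4.688e-02, 3.125e-02, 3.125e-02, 9.375e-02]  (obs o_0=1)
t=1: δ = [8.789e-03, 2.930e-03, 5.859e-03, 2.930e-03]  ψ = [3, 3, 3, 0]  (obs o_1=3)
t=2: δ = [3.662e-04, 1.373e-04, 2.747e-04, 5.493e-04]  ψ = [2, 0, 0, 0]  (obs o_2=4)
t=3: δ = [5.150e-05, 8.583e-06, 1.717e-05, 2.289e-05]  ψ = [3, 3, 3, 0]  (obs o_3=4)
t=4: δ = [1.073e-06, 1.609e-06, 1.609e-06, 6.437e-06]  ψ = [3, 0, 0, 0]  (obs o_4=0)
t=5: δ = [6.035e-07, 2.012e-07, 4.023e-07, 2.012e-07]  ψ = [3, 3, 3, 3]  (obs o_5=3)
t=6: δ = [1.257e-08, 1.886e-08, 3.772e-08, 7.544e-08]  ψ = [2, 0, 0, 0]  (obs o_6=1)
backtrack: best end state = 3; path = [3, 0, 3, 0, 3, 0, 3]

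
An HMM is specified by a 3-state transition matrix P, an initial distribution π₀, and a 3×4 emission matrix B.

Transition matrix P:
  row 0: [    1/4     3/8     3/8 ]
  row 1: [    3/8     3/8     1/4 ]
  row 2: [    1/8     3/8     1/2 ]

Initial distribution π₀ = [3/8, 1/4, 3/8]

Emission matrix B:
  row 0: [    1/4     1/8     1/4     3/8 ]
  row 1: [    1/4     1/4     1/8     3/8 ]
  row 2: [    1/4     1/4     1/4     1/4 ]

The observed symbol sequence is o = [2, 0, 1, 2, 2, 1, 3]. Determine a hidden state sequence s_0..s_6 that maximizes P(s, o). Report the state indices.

t=0: δ = [9.375e-02, 3.125e-02, 9.375e-02]  (obs o_0=2)
t=1: δ = [5.859e-03, 8.789e-03, 1.172e-02]  ψ = [0, 0, 2]  (obs o_1=0)
t=2: δ = [4.120e-04, 1.099e-03, 1.465e-03]  ψ = [1, 2, 2]  (obs o_2=1)
t=3: δ = [1.030e-04, 6.866e-05, 1.831e-04]  ψ = [1, 2, 2]  (obs o_3=2)
t=4: δ = [6.437e-06, 8.583e-06, 2.289e-05]  ψ = [0, 2, 2]  (obs o_4=2)
t=5: δ = [4.023e-07, 2.146e-06, 2.861e-06]  ψ = [1, 2, 2]  (obs o_5=1)
t=6: δ = [3.017e-07, 4.023e-07, 3.576e-07]  ψ = [1, 2, 2]  (obs o_6=3)
backtrack: best end state = 1; path = [2, 2, 2, 2, 2, 2, 1]

path = [2, 2, 2, 2, 2, 2, 1]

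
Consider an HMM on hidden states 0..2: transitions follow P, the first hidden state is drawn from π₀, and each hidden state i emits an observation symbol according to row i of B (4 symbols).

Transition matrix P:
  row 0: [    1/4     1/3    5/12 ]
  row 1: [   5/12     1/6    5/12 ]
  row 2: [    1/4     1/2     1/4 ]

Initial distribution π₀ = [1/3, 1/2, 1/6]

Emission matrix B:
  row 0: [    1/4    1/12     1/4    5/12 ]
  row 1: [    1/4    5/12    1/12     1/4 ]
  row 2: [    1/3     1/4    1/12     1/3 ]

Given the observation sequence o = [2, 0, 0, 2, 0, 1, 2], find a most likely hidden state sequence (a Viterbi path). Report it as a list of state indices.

path = [0, 2, 1, 0, 2, 1, 0]

t=0: δ = [8.333e-02, 4.167e-02, 1.389e-02]  (obs o_0=2)
t=1: δ = [5.208e-03, 6.944e-03, 1.157e-02]  ψ = [0, 0, 0]  (obs o_1=0)
t=2: δ = [7.234e-04, 1.447e-03, 9.645e-04]  ψ = [1, 2, 1]  (obs o_2=0)
t=3: δ = [1.507e-04, 4.019e-05, 5.023e-05]  ψ = [1, 2, 1]  (obs o_3=2)
t=4: δ = [9.419e-06, 1.256e-05, 2.093e-05]  ψ = [0, 0, 0]  (obs o_4=0)
t=5: δ = [4.361e-07, 4.361e-06, 1.308e-06]  ψ = [1, 2, 1]  (obs o_5=1)
t=6: δ = [4.542e-07, 6.056e-08, 1.514e-07]  ψ = [1, 1, 1]  (obs o_6=2)
backtrack: best end state = 0; path = [0, 2, 1, 0, 2, 1, 0]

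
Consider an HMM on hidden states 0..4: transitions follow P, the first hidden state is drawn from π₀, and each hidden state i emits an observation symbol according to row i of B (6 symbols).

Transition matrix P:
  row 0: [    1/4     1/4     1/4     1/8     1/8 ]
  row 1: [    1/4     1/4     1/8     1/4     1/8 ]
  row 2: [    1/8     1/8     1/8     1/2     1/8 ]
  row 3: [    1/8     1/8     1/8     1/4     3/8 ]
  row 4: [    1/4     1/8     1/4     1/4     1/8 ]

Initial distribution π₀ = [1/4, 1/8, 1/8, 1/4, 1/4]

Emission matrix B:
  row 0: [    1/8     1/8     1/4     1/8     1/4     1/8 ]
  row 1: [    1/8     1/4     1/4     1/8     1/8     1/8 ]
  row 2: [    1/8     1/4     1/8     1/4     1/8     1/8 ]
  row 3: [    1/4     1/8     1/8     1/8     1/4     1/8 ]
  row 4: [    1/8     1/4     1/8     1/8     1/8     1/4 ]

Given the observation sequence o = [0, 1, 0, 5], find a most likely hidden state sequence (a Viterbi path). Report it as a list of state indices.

path = [3, 4, 3, 4]

t=0: δ = [3.125e-02, 1.562e-02, 1.562e-02, 6.250e-02, 3.125e-02]  (obs o_0=0)
t=1: δ = [9.766e-04, 1.953e-03, 1.953e-03, 1.953e-03, 5.859e-03]  ψ = [0, 0, 0, 3, 3]  (obs o_1=1)
t=2: δ = [1.831e-04, 9.155e-05, 1.831e-04, 3.662e-04, 9.155e-05]  ψ = [4, 4, 4, 4, 3]  (obs o_2=0)
t=3: δ = [5.722e-06, 5.722e-06, 5.722e-06, 1.144e-05, 3.433e-05]  ψ = [0, 0, 0, 2, 3]  (obs o_3=5)
backtrack: best end state = 4; path = [3, 4, 3, 4]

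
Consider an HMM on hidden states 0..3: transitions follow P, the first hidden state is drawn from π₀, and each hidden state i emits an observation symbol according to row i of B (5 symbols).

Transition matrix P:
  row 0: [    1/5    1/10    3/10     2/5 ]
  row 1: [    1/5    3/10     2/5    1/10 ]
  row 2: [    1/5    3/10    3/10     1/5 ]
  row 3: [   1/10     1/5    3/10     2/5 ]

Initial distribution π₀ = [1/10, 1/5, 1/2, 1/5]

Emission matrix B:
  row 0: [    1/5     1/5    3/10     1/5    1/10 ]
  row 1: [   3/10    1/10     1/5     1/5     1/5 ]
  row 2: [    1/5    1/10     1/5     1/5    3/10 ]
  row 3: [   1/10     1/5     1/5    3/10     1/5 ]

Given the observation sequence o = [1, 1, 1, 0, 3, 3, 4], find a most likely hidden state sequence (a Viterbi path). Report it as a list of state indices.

t=0: δ = [2.000e-02, 2.000e-02, 5.000e-02, 4.000e-02]  (obs o_0=1)
t=1: δ = [2.000e-03, 1.500e-03, 1.500e-03, 3.200e-03]  ψ = [2, 2, 2, 3]  (obs o_1=1)
t=2: δ = [8.000e-05, 6.400e-05, 9.600e-05, 2.560e-04]  ψ = [0, 3, 3, 3]  (obs o_2=1)
t=3: δ = [5.120e-06, 1.536e-05, 1.536e-05, 1.024e-05]  ψ = [3, 3, 3, 3]  (obs o_3=0)
t=4: δ = [6.144e-07, 9.216e-07, 1.229e-06, 1.229e-06]  ψ = [1, 1, 1, 3]  (obs o_4=3)
t=5: δ = [4.915e-08, 7.373e-08, 7.373e-08, 1.475e-07]  ψ = [2, 2, 1, 3]  (obs o_5=3)
t=6: δ = [1.475e-09, 5.898e-09, 1.327e-08, 1.180e-08]  ψ = [1, 3, 3, 3]  (obs o_6=4)
backtrack: best end state = 2; path = [3, 3, 3, 3, 3, 3, 2]

path = [3, 3, 3, 3, 3, 3, 2]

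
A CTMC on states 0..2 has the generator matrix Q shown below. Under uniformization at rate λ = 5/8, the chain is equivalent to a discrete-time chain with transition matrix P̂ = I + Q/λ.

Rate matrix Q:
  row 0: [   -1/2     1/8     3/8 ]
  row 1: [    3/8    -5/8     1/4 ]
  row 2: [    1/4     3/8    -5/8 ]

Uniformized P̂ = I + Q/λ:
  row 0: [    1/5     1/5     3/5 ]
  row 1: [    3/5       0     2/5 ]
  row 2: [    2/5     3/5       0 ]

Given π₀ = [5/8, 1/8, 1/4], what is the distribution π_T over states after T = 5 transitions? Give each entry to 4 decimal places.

π = [0.3842, 0.2737, 0.3421]

t=0: π = [0.6250, 0.1250, 0.2500]
t=1: π = [0.3000, 0.2750, 0.4250]
t=2: π = [0.3950, 0.3150, 0.2900]
t=3: π = [0.3840, 0.2530, 0.3630]
t=4: π = [0.3738, 0.2946, 0.3316]
t=5: π = [0.3842, 0.2737, 0.3421]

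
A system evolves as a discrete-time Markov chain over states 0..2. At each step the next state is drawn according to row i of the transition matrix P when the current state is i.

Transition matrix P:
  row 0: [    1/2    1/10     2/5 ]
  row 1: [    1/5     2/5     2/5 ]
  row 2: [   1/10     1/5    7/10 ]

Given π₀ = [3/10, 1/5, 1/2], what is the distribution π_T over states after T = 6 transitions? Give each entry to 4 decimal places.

π = [0.2043, 0.2244, 0.5714]

t=0: π = [0.3000, 0.2000, 0.5000]
t=1: π = [0.2400, 0.2100, 0.5500]
t=2: π = [0.2170, 0.2180, 0.5650]
t=3: π = [0.2086, 0.2219, 0.5695]
t=4: π = [0.2056, 0.2235, 0.5709]
t=5: π = [0.2046, 0.2241, 0.5713]
t=6: π = [0.2043, 0.2244, 0.5714]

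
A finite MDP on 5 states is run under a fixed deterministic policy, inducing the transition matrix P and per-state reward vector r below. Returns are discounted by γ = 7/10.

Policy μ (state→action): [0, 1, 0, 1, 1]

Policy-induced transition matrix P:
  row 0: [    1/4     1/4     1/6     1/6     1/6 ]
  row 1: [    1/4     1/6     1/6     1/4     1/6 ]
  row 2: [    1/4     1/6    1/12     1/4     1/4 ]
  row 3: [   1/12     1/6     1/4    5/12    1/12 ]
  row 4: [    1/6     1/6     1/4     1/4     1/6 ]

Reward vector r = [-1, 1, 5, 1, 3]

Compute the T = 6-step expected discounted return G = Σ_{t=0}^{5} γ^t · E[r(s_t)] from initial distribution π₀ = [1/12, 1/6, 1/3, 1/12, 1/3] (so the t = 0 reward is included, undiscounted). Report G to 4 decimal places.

G = 6.0875

t=0: π = [0.0833, 0.1667, 0.3333, 0.0833, 0.3333], E[r] = 2.8333, γ^t·E[r] = 2.833333, running G = 2.833333
t=1: π = [0.2083, 0.1736, 0.1736, 0.2569, 0.1875], E[r] = 1.6528, γ^t·E[r] = 1.156944, running G = 3.990278
t=2: π = [0.1916, 0.1840, 0.1892, 0.2755, 0.1597], E[r] = 1.6933, γ^t·E[r] = 0.829711, running G = 4.819988
t=3: π = [0.1908, 0.1826, 0.1872, 0.2799, 0.1595], E[r] = 1.6861, γ^t·E[r] = 0.578316, running G = 5.398305
t=4: π = [0.1901, 0.1826, 0.1877, 0.2808, 0.1589], E[r] = 1.6885, γ^t·E[r] = 0.405414, running G = 5.803719
t=5: π = [0.1900, 0.1825, 0.1877, 0.2810, 0.1589], E[r] = 1.6886, γ^t·E[r] = 0.283797, running G = 6.087516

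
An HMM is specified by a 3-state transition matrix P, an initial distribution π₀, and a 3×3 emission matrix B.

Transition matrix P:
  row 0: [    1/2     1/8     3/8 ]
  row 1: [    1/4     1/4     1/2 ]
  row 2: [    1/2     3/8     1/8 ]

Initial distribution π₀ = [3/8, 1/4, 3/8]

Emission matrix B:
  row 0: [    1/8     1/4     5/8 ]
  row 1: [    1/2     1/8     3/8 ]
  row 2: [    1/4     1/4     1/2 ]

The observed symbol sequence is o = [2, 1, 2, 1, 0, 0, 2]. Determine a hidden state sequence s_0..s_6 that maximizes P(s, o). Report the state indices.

path = [0, 0, 0, 2, 1, 2, 0]

t=0: δ = [2.344e-01, 9.375e-02, 1.875e-01]  (obs o_0=2)
t=1: δ = [2.930e-02, 8.789e-03, 2.197e-02]  ψ = [0, 2, 0]  (obs o_1=1)
t=2: δ = [9.155e-03, 3.090e-03, 5.493e-03]  ψ = [0, 2, 0]  (obs o_2=2)
t=3: δ = [1.144e-03, 2.575e-04, 8.583e-04]  ψ = [0, 2, 0]  (obs o_3=1)
t=4: δ = [7.153e-05, 1.609e-04, 1.073e-04]  ψ = [0, 2, 0]  (obs o_4=0)
t=5: δ = [6.706e-06, 2.012e-05, 2.012e-05]  ψ = [2, 1, 1]  (obs o_5=0)
t=6: δ = [6.286e-06, 2.829e-06, 5.029e-06]  ψ = [2, 2, 1]  (obs o_6=2)
backtrack: best end state = 0; path = [0, 0, 0, 2, 1, 2, 0]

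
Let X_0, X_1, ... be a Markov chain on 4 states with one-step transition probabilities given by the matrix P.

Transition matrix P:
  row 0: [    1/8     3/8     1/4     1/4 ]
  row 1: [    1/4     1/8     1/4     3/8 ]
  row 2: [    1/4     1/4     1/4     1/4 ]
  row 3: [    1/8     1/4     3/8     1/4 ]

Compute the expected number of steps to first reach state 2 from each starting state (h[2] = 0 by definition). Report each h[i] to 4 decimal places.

h = [3.5027, 3.4595, 0.0000, 3.0703]

First-step conditioning: h[2] = 0; for i ≠ 2, h[i] = 1 + Σ_k P[i][k]·h[k].
  h[0] = 1 + 1/8·h[0] + 3/8·h[1] + 1/4·h[3]
  h[1] = 1 + 1/4·h[0] + 1/8·h[1] + 3/8·h[3]
  h[3] = 1 + 1/8·h[0] + 1/4·h[1] + 1/4·h[3]
Solving the 3×3 linear system over states ≠ 2 gives exactly h = [648/185, 128/37, 0, 568/185] (h[2] = 0 is the target).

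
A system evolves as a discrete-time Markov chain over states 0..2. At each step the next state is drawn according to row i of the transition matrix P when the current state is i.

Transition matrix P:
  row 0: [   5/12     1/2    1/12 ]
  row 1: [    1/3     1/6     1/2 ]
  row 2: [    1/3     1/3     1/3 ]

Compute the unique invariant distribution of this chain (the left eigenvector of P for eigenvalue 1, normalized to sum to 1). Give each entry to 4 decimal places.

Balance equations π_j = Σ_i π_i·P[i][j]:
  π_0 = 5/12·π_0 + 1/3·π_1 + 1/3·π_2
  π_1 = 1/2·π_0 + 1/6·π_1 + 1/3·π_2
  normalize: π_0 + π_1 + π_2 = 1
Solving the linear system gives exactly π = [4/11, 26/77, 23/77].

π = [0.3636, 0.3377, 0.2987]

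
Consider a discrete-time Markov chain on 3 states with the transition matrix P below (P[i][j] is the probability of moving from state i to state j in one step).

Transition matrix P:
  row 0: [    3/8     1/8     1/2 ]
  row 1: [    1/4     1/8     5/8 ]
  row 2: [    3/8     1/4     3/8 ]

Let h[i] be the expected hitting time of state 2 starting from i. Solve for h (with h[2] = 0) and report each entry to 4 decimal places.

h = [1.9394, 1.6970, 0.0000]

First-step conditioning: h[2] = 0; for i ≠ 2, h[i] = 1 + Σ_k P[i][k]·h[k].
  h[0] = 1 + 3/8·h[0] + 1/8·h[1]
  h[1] = 1 + 1/4·h[0] + 1/8·h[1]
Solving the 2×2 linear system over states ≠ 2 gives exactly h = [64/33, 56/33, 0] (h[2] = 0 is the target).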